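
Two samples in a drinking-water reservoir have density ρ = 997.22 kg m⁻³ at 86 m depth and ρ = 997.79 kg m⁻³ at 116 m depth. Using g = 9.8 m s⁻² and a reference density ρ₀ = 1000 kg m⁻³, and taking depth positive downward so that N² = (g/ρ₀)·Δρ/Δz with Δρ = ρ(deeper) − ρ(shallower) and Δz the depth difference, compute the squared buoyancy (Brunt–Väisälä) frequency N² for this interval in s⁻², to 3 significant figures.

1.86 × 10⁻⁴ s⁻²

Δρ = 997.79 − 997.22 = 0.57 kg m⁻³ over Δz = 116 − 86 = 30 m.
N² = (9.8/1000) × (0.57/30) = 1.8620 × 10⁻⁴ s⁻² ≈ 1.86 × 10⁻⁴ s⁻².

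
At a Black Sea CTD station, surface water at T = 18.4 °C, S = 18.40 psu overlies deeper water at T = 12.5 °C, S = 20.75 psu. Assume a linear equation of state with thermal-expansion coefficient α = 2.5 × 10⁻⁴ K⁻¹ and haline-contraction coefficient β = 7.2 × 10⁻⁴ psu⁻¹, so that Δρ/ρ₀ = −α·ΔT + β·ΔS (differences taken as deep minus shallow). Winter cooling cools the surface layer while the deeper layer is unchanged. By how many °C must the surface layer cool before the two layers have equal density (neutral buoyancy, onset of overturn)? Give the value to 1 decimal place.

12.7 °C

Neutral buoyancy requires Δρ = 0, i.e. −α(T_deep − T_surf′) + β(S_deep − S_surf) = 0.
T_surf′ = T_deep − (β/α)·ΔS = 12.5 − (7.2 × 10⁻⁴/2.5 × 10⁻⁴)·(+2.35) = 5.732 °C.
Cooling required: 18.4 − (5.732) = 12.668 °C.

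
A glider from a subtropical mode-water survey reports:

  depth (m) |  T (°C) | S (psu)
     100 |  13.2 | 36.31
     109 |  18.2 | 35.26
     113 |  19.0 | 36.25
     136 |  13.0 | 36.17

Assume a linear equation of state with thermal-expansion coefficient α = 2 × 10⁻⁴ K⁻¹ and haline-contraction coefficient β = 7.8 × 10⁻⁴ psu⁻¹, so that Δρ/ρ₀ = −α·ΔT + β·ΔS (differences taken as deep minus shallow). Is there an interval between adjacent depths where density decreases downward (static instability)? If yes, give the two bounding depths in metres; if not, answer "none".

100–109 m

Evaluate Δρ/ρ₀ = −αΔT + βΔS across each adjacent pair:
  100–109 m: −αΔT+βΔS = −(2 × 10⁻⁴)(+5.0)+(7.8 × 10⁻⁴)(-1.05) = -1.8 × 10⁻³ → UNSTABLE
  109–113 m: −αΔT+βΔS = −(2 × 10⁻⁴)(+0.8)+(7.8 × 10⁻⁴)(+0.99) = 6.1 × 10⁻⁴ → stable
  113–136 m: −αΔT+βΔS = −(2 × 10⁻⁴)(-6.0)+(7.8 × 10⁻⁴)(-0.08) = 1.1 × 10⁻³ → stable
The 100–109 m interval has Δρ < 0: lighter water underlies denser water.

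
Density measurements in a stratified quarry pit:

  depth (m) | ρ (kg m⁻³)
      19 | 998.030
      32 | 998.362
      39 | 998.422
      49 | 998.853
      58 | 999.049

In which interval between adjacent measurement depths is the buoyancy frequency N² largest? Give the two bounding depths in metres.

39–49 m

Compute the density gradient over each adjacent pair:
  19–32 m: Δρ/Δz = 0.332/13 = 0.026 kg m⁻⁴
  32–39 m: Δρ/Δz = 0.060/7 = 8.6 × 10⁻³ kg m⁻⁴
  39–49 m: Δρ/Δz = 0.431/10 = 0.043 kg m⁻⁴
  49–58 m: Δρ/Δz = 0.196/9 = 0.022 kg m⁻⁴
The largest gradient is in the 39–49 m interval — the pycnocline.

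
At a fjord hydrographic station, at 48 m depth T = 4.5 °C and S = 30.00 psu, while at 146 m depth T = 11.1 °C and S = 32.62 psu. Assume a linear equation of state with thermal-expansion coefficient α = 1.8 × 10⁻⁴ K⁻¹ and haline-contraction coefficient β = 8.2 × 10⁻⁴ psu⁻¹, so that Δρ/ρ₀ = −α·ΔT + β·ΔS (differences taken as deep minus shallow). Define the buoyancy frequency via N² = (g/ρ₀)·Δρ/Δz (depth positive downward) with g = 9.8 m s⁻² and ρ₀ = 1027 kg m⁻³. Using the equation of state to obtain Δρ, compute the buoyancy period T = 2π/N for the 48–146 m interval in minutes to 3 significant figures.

10.7 min

ΔT = +6.6 K, ΔS = +2.62 psu (deep − shallow).
Δρ/ρ₀ = −αΔT + βΔS = -1.188 × 10⁻³ + 2.1484 × 10⁻³ = 9.604 × 10⁻⁴, so Δρ ≈ 0.9863 kg m⁻³.
N² = (g/ρ₀)·Δρ/Δz = g·(Δρ/ρ₀)/Δz = 9.8 × 9.604 × 10⁻⁴ / 98 = 9.6040 × 10⁻⁵ s⁻².
N = √(9.6040 × 10⁻⁵) = 9.8000 × 10⁻³ rad s⁻¹ → T = 2π/N = 641.14 s = 10.686 min ≈ 10.7 min.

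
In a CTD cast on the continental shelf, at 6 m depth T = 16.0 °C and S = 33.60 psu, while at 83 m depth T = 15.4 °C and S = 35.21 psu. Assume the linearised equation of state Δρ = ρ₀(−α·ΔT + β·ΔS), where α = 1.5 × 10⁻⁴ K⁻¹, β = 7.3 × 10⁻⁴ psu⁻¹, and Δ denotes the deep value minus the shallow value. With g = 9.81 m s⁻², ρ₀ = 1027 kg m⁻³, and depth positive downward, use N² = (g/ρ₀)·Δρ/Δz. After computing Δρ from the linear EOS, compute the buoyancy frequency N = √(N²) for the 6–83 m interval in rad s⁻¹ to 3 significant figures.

0.0127 rad s⁻¹

ΔT = -0.6 K, ΔS = +1.61 psu (deep − shallow).
Δρ/ρ₀ = −αΔT + βΔS = 9.00 × 10⁻⁵ + 1.1753 × 10⁻³ = 1.2653 × 10⁻³, so Δρ ≈ 1.299 kg m⁻³.
N² = (g/ρ₀)·Δρ/Δz = g·(Δρ/ρ₀)/Δz = 9.81 × 1.2653 × 10⁻³ / 77 = 1.6120 × 10⁻⁴ s⁻².
N = √(1.6120 × 10⁻⁴) = 0.012696 rad s⁻¹ ≈ 0.0127 rad s⁻¹.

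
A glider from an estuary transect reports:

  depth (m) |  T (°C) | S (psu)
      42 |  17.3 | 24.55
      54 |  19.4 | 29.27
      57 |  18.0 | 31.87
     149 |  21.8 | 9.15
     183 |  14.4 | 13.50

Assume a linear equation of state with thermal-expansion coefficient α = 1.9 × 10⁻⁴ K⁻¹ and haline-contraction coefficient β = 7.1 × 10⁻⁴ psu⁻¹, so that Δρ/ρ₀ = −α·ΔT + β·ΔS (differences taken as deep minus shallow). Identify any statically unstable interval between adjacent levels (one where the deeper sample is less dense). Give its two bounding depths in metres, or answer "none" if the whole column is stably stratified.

57–149 m

Evaluate Δρ/ρ₀ = −αΔT + βΔS across each adjacent pair:
  42–54 m: −αΔT+βΔS = −(1.9 × 10⁻⁴)(+2.1)+(7.1 × 10⁻⁴)(+4.72) = 3.0 × 10⁻³ → stable
  54–57 m: −αΔT+βΔS = −(1.9 × 10⁻⁴)(-1.4)+(7.1 × 10⁻⁴)(+2.60) = 2.1 × 10⁻³ → stable
  57–149 m: −αΔT+βΔS = −(1.9 × 10⁻⁴)(+3.8)+(7.1 × 10⁻⁴)(-22.72) = -0.017 → UNSTABLE
  149–183 m: −αΔT+βΔS = −(1.9 × 10⁻⁴)(-7.4)+(7.1 × 10⁻⁴)(+4.35) = 4.5 × 10⁻³ → stable
The 57–149 m interval has Δρ < 0: lighter water underlies denser water.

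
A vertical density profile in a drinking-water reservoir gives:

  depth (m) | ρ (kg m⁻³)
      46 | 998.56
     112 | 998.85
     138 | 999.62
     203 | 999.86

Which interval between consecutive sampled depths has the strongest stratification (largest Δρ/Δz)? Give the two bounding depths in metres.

112–138 m

Compute the density gradient over each adjacent pair:
  46–112 m: Δρ/Δz = 0.29/66 = 4.4 × 10⁻³ kg m⁻⁴
  112–138 m: Δρ/Δz = 0.77/26 = 0.030 kg m⁻⁴
  138–203 m: Δρ/Δz = 0.24/65 = 3.7 × 10⁻³ kg m⁻⁴
The largest gradient is in the 112–138 m interval — the pycnocline.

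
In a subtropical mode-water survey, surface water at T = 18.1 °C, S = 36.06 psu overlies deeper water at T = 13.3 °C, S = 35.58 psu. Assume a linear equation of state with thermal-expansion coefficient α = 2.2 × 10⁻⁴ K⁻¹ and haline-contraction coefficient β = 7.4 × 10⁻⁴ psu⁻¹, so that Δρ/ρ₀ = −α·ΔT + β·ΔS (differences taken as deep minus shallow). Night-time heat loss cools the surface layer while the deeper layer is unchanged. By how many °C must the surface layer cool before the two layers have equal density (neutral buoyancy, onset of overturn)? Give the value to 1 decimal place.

3.2 °C

Neutral buoyancy requires Δρ = 0, i.e. −α(T_deep − T_surf′) + β(S_deep − S_surf) = 0.
T_surf′ = T_deep − (β/α)·ΔS = 13.3 − (7.4 × 10⁻⁴/2.2 × 10⁻⁴)·(-0.48) = 14.915 °C.
Cooling required: 18.1 − (14.915) = 3.185 °C.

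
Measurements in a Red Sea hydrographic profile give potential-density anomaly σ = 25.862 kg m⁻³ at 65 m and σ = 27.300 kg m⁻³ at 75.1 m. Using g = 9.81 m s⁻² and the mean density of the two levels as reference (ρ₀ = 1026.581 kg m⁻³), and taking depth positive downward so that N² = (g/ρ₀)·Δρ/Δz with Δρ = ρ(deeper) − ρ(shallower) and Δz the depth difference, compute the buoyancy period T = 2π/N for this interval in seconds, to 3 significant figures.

Δρ = 1027.300 − 1025.862 = 1.438 kg m⁻³ over Δz = 75.1 − 65 = 10.1 m.
N² = (9.81/1026.581) × (1.438/10.1) = 1.3605 × 10⁻³ s⁻².
N = √(1.3605 × 10⁻³) = 0.036885 rad s⁻¹, so T = 2π/N = 170.35 s ≈ 170 s.
N² > 0, so the interval is statically stable.

170 s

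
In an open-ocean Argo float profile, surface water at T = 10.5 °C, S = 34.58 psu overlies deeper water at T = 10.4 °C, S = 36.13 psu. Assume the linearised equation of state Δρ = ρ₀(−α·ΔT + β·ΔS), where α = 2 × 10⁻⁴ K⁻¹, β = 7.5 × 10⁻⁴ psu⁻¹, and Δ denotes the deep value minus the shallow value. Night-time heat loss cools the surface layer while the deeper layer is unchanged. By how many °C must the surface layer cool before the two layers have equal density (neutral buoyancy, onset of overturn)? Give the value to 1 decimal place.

5.9 °C

Neutral buoyancy requires Δρ = 0, i.e. −α(T_deep − T_surf′) + β(S_deep − S_surf) = 0.
T_surf′ = T_deep − (β/α)·ΔS = 10.4 − (7.5 × 10⁻⁴/2 × 10⁻⁴)·(+1.55) = 4.588 °C.
Cooling required: 10.5 − (4.588) = 5.912 °C.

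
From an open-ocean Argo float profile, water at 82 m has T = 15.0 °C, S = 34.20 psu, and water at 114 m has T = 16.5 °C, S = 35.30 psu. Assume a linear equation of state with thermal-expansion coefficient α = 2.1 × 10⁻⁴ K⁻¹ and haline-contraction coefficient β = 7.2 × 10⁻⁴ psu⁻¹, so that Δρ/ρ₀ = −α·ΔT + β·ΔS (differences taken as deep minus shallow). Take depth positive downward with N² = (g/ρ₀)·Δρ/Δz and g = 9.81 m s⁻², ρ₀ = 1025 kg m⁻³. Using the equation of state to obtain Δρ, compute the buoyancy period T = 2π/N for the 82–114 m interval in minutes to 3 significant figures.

8.66 min

ΔT = +1.5 K, ΔS = +1.10 psu (deep − shallow).
Δρ/ρ₀ = −αΔT + βΔS = -3.15 × 10⁻⁴ + 7.92 × 10⁻⁴ = 4.77 × 10⁻⁴, so Δρ ≈ 0.4889 kg m⁻³.
N² = (g/ρ₀)·Δρ/Δz = g·(Δρ/ρ₀)/Δz = 9.81 × 4.77 × 10⁻⁴ / 32 = 1.4623 × 10⁻⁴ s⁻².
N = √(1.4623 × 10⁻⁴) = 0.012093 rad s⁻¹ → T = 2π/N = 519.57 s = 8.6595 min ≈ 8.66 min.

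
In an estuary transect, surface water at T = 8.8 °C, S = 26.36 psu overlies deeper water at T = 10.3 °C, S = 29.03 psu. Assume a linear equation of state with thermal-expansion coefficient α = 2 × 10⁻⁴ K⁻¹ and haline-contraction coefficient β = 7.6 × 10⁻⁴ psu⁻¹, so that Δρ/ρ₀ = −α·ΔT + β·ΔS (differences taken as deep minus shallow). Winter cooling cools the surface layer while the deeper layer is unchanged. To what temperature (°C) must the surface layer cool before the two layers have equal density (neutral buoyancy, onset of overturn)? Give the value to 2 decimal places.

Neutral buoyancy requires Δρ = 0, i.e. −α(T_deep − T_surf′) + β(S_deep − S_surf) = 0.
T_surf′ = T_deep − (β/α)·ΔS = 10.3 − (7.6 × 10⁻⁴/2 × 10⁻⁴)·(+2.67) = 0.1540 °C.
Cooling required: 8.8 − (0.1540) = 8.6460 °C.

0.15 °C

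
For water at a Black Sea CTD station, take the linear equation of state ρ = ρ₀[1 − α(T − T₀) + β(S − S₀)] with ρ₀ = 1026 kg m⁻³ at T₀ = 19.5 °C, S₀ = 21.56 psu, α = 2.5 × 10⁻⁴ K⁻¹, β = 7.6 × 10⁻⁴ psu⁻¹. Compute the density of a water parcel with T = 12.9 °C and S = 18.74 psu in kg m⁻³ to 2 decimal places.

T − T₀ = -6.6 K, S − S₀ = -2.82 psu.
Bracket = 1 − α·(-6.6) + β·(-2.82) = 1 + (-4.932 × 10⁻⁴) = 0.9995068.
ρ = 1026 × 0.9995068 = 1025.49 kg m⁻³.

1025.49 kg m⁻³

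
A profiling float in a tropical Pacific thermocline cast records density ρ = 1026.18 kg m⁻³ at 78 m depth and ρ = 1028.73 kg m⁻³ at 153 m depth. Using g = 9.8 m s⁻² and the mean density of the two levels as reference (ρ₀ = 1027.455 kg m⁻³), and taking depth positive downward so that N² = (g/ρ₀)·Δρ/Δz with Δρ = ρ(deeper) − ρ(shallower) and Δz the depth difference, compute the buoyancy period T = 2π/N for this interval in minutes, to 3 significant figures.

Δρ = 1028.73 − 1026.18 = 2.55 kg m⁻³ over Δz = 153 − 78 = 75 m.
N² = (9.8/1027.455) × (2.55/75) = 3.2430 × 10⁻⁴ s⁻².
N = √(3.2430 × 10⁻⁴) = 0.018008 rad s⁻¹, so T = 2π/N = 348.91 s = 5.8152 min ≈ 5.82 min.

5.82 min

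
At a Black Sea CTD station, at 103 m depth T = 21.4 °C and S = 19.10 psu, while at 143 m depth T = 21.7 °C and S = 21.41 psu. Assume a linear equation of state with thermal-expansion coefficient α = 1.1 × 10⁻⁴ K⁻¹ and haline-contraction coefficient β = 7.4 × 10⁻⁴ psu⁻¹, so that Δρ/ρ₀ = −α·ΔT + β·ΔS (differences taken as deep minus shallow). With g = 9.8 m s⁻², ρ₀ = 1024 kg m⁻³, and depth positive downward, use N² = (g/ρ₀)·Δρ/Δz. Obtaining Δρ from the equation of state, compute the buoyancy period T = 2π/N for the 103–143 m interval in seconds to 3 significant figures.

310 s

ΔT = +0.3 K, ΔS = +2.31 psu (deep − shallow).
Δρ/ρ₀ = −αΔT + βΔS = -3.30 × 10⁻⁵ + 1.7094 × 10⁻³ = 1.6764 × 10⁻³, so Δρ ≈ 1.717 kg m⁻³.
N² = (g/ρ₀)·Δρ/Δz = g·(Δρ/ρ₀)/Δz = 9.8 × 1.6764 × 10⁻³ / 40 = 4.1072 × 10⁻⁴ s⁻².
N = √(4.1072 × 10⁻⁴) = 0.020266 rad s⁻¹ → T = 2π/N = 310.04 s ≈ 310 s.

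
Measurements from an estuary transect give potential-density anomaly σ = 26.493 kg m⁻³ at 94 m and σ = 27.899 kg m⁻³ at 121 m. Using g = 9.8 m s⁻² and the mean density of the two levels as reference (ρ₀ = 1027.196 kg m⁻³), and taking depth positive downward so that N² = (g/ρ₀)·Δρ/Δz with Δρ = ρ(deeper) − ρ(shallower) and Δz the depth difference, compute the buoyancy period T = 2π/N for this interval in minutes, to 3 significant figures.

Δρ = 1027.899 − 1026.493 = 1.406 kg m⁻³ over Δz = 121 − 94 = 27 m.
N² = (9.8/1027.196) × (1.406/27) = 4.9681 × 10⁻⁴ s⁻².
N = √(4.9681 × 10⁻⁴) = 0.022289 rad s⁻¹, so T = 2π/N = 281.90 s = 4.6983 min ≈ 4.70 min.

4.70 min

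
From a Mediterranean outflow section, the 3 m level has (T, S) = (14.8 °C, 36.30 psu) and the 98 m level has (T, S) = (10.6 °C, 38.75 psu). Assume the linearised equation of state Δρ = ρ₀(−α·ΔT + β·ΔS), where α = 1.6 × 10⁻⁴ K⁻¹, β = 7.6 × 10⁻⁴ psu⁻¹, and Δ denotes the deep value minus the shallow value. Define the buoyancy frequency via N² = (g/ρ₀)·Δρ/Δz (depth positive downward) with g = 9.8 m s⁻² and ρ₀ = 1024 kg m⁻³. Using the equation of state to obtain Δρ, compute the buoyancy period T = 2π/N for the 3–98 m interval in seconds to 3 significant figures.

ΔT = -4.2 K, ΔS = +2.45 psu (deep − shallow).
Δρ/ρ₀ = −αΔT + βΔS = 6.72 × 10⁻⁴ + 1.862 × 10⁻³ = 2.534 × 10⁻³, so Δρ ≈ 2.595 kg m⁻³.
N² = (g/ρ₀)·Δρ/Δz = g·(Δρ/ρ₀)/Δz = 9.8 × 2.534 × 10⁻³ / 95 = 2.6140 × 10⁻⁴ s⁻².
N = √(2.6140 × 10⁻⁴) = 0.016168 rad s⁻¹ → T = 2π/N = 388.62 s ≈ 389 s.

389 s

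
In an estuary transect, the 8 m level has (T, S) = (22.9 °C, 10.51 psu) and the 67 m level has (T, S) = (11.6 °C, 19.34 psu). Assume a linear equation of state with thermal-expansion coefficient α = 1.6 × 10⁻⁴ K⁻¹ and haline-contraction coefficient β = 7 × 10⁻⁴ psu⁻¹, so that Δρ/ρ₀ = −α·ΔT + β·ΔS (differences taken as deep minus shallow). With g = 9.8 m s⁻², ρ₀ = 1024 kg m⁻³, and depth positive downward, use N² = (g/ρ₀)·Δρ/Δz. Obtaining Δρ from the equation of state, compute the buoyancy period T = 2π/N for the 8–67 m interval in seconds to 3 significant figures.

ΔT = -11.3 K, ΔS = +8.83 psu (deep − shallow).
Δρ/ρ₀ = −αΔT + βΔS = 1.808 × 10⁻³ + 6.181 × 10⁻³ = 7.989 × 10⁻³, so Δρ ≈ 8.181 kg m⁻³.
N² = (g/ρ₀)·Δρ/Δz = g·(Δρ/ρ₀)/Δz = 9.8 × 7.989 × 10⁻³ / 59 = 1.3270 × 10⁻³ s⁻².
N = √(1.3270 × 10⁻³) = 0.036428 rad s⁻¹ → T = 2π/N = 172.48 s ≈ 172 s.

172 s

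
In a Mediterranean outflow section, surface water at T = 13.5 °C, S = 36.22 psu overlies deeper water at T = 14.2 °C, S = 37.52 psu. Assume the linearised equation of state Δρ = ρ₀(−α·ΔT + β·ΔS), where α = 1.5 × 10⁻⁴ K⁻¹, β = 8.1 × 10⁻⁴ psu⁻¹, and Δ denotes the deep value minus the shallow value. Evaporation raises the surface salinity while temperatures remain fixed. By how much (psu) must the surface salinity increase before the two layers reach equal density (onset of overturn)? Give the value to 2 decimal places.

1.17 psu

Neutral buoyancy requires −α(T_deep − T_surf) + β(S_deep − S_surf′) = 0.
S_surf′ = S_deep − (α/β)·ΔT = 37.52 − (1.5 × 10⁻⁴/8.1 × 10⁻⁴)·(+0.7) = 37.3904 psu.
Increase required: 37.3904 − 36.22 = 1.1704 psu.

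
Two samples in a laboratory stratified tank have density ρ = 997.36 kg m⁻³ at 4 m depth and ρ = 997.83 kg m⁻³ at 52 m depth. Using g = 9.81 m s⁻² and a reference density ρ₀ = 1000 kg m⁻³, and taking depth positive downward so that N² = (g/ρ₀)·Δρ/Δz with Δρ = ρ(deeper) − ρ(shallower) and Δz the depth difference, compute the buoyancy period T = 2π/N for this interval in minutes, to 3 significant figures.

Δρ = 997.83 − 997.36 = 0.47 kg m⁻³ over Δz = 52 − 4 = 48 m.
N² = (9.81/1000) × (0.47/48) = 9.6056 × 10⁻⁵ s⁻².
N = √(9.6056 × 10⁻⁵) = 9.8008 × 10⁻³ rad s⁻¹, so T = 2π/N = 641.09 s = 10.685 min ≈ 10.7 min.

10.7 min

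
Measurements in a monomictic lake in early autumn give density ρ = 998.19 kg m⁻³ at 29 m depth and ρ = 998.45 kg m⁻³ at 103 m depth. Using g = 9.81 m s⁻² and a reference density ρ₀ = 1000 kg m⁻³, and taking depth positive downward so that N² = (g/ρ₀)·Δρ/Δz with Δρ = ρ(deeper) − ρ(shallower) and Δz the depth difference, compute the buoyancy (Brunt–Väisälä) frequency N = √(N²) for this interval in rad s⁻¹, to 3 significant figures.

Δρ = 998.45 − 998.19 = 0.26 kg m⁻³ over Δz = 103 − 29 = 74 m.
N² = (9.81/1000) × (0.26/74) = 3.4468 × 10⁻⁵ s⁻².
N = √(3.4468 × 10⁻⁵) = 5.8709 × 10⁻³ rad s⁻¹ ≈ 5.87 × 10⁻³ rad s⁻¹.

5.87 × 10⁻³ rad s⁻¹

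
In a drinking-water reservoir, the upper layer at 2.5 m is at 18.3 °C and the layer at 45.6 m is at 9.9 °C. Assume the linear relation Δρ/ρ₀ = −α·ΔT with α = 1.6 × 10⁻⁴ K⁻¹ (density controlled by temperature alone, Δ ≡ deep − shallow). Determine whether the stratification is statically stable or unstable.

stable

ΔT = 9.9 − 18.3 = -8.4 K, so Δρ/ρ₀ = −αΔT = 1.344 × 10⁻³.
Δρ/ρ₀ > 0, so Δρ > 0: deeper water is denser → statically stable.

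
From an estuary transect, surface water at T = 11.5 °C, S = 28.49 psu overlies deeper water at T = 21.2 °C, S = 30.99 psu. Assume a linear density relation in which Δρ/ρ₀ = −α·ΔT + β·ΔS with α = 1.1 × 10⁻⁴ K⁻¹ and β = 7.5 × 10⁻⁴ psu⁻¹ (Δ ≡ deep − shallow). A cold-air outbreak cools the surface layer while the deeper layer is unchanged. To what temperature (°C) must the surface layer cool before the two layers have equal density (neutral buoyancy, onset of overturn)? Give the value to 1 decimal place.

Neutral buoyancy requires Δρ = 0, i.e. −α(T_deep − T_surf′) + β(S_deep − S_surf) = 0.
T_surf′ = T_deep − (β/α)·ΔS = 21.2 − (7.5 × 10⁻⁴/1.1 × 10⁻⁴)·(+2.50) = 4.155 °C.
Cooling required: 11.5 − (4.155) = 7.345 °C.

4.2 °C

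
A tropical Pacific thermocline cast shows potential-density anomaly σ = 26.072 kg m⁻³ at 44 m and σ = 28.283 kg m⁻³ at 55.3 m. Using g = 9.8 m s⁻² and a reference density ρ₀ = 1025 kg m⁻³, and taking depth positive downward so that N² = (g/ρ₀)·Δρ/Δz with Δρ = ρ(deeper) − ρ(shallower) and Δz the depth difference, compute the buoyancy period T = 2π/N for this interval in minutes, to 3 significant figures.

2.42 min

Δρ = 1028.283 − 1026.072 = 2.211 kg m⁻³ over Δz = 55.3 − 44 = 11.3 m.
N² = (9.8/1025) × (2.211/11.3) = 1.8707 × 10⁻³ s⁻².
N = √(1.8707 × 10⁻³) = 0.043252 rad s⁻¹, so T = 2π/N = 145.27 s = 2.4212 min ≈ 2.42 min.
N² > 0, so the interval is statically stable.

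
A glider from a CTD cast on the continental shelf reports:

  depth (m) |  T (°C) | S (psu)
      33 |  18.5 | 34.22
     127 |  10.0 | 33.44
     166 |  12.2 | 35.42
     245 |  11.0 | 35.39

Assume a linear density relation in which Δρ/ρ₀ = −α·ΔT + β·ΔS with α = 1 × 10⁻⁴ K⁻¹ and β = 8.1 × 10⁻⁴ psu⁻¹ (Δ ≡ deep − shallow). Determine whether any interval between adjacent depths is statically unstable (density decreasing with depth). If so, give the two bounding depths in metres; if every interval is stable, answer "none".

Evaluate Δρ/ρ₀ = −αΔT + βΔS across each adjacent pair:
  33–127 m: −αΔT+βΔS = −(1 × 10⁻⁴)(-8.5)+(8.1 × 10⁻⁴)(-0.78) = 2.2 × 10⁻⁴ → stable
  127–166 m: −αΔT+βΔS = −(1 × 10⁻⁴)(+2.2)+(8.1 × 10⁻⁴)(+1.98) = 1.4 × 10⁻³ → stable
  166–245 m: −αΔT+βΔS = −(1 × 10⁻⁴)(-1.2)+(8.1 × 10⁻⁴)(-0.03) = 9.6 × 10⁻⁵ → stable
Every interval has Δρ > 0: the column is stably stratified throughout.

none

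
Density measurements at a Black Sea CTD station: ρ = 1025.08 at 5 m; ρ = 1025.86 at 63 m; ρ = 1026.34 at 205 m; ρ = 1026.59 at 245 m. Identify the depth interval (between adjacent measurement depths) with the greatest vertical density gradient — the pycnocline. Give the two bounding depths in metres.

Compute the density gradient over each adjacent pair:
  5–63 m: Δρ/Δz = 0.78/58 = 0.013 kg m⁻⁴
  63–205 m: Δρ/Δz = 0.48/142 = 3.4 × 10⁻³ kg m⁻⁴
  205–245 m: Δρ/Δz = 0.25/40 = 6.3 × 10⁻³ kg m⁻⁴
The largest gradient is in the 5–63 m interval — the pycnocline.

5–63 m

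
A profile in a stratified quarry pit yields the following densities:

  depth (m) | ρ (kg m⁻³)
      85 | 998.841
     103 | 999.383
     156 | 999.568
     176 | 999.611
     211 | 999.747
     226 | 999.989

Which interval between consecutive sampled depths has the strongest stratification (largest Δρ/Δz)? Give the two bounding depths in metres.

85–103 m

Compute the density gradient over each adjacent pair:
  85–103 m: Δρ/Δz = 0.542/18 = 0.030 kg m⁻⁴
  103–156 m: Δρ/Δz = 0.185/53 = 3.5 × 10⁻³ kg m⁻⁴
  156–176 m: Δρ/Δz = 0.043/20 = 2.2 × 10⁻³ kg m⁻⁴
  176–211 m: Δρ/Δz = 0.136/35 = 3.9 × 10⁻³ kg m⁻⁴
  211–226 m: Δρ/Δz = 0.242/15 = 0.016 kg m⁻⁴
The largest gradient is in the 85–103 m interval — the pycnocline.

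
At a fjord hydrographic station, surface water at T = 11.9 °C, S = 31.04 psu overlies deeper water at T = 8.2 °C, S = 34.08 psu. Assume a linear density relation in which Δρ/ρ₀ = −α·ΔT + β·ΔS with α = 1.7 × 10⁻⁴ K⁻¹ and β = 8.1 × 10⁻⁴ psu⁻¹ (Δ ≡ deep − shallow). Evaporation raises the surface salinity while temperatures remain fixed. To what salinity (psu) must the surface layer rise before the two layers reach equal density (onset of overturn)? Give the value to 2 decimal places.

Neutral buoyancy requires −α(T_deep − T_surf) + β(S_deep − S_surf′) = 0.
S_surf′ = S_deep − (α/β)·ΔT = 34.08 − (1.7 × 10⁻⁴/8.1 × 10⁻⁴)·(-3.7) = 34.8565 psu.
Increase required: 34.8565 − 31.04 = 3.8165 psu.

34.86 psu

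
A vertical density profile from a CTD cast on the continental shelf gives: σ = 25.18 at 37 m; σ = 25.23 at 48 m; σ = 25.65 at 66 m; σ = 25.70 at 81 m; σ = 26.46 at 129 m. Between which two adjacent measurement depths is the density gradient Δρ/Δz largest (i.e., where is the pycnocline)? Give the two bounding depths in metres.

48–66 m

Compute the density gradient over each adjacent pair:
  37–48 m: Δρ/Δz = 0.05/11 = 4.5 × 10⁻³ kg m⁻⁴
  48–66 m: Δρ/Δz = 0.42/18 = 0.023 kg m⁻⁴
  66–81 m: Δρ/Δz = 0.05/15 = 3.3 × 10⁻³ kg m⁻⁴
  81–129 m: Δρ/Δz = 0.76/48 = 0.016 kg m⁻⁴
The largest gradient is in the 48–66 m interval — the pycnocline.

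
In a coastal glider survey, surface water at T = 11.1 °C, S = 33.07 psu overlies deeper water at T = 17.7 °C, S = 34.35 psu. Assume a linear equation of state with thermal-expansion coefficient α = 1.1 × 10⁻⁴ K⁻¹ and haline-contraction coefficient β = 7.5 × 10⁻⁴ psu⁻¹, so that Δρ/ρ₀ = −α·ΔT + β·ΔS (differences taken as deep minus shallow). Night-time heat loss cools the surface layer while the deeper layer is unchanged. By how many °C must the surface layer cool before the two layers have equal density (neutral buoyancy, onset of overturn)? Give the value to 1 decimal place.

Neutral buoyancy requires Δρ = 0, i.e. −α(T_deep − T_surf′) + β(S_deep − S_surf) = 0.
T_surf′ = T_deep − (β/α)·ΔS = 17.7 − (7.5 × 10⁻⁴/1.1 × 10⁻⁴)·(+1.28) = 8.973 °C.
Cooling required: 11.1 − (8.973) = 2.127 °C.

2.1 °C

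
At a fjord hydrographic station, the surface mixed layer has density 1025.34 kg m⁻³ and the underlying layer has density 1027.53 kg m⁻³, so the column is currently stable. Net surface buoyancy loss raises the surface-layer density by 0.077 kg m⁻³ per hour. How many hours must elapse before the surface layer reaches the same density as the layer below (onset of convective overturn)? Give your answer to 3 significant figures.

Density deficit of the surface layer: 1027.53 − 1025.34 = 2.19 kg m⁻³.
Required change = 2.19 / 0.077 = 28.4 hours.

28.4 hours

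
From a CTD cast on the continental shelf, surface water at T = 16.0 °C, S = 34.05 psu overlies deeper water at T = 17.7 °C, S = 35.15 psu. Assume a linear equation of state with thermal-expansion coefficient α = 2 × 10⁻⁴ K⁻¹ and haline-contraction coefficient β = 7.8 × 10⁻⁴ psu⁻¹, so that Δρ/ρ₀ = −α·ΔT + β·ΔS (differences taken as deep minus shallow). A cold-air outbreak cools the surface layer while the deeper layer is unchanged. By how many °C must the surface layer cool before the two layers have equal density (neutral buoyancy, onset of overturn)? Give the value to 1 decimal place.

2.6 °C

Neutral buoyancy requires Δρ = 0, i.e. −α(T_deep − T_surf′) + β(S_deep − S_surf) = 0.
T_surf′ = T_deep − (β/α)·ΔS = 17.7 − (7.8 × 10⁻⁴/2 × 10⁻⁴)·(+1.10) = 13.410 °C.
Cooling required: 16.0 − (13.410) = 2.590 °C.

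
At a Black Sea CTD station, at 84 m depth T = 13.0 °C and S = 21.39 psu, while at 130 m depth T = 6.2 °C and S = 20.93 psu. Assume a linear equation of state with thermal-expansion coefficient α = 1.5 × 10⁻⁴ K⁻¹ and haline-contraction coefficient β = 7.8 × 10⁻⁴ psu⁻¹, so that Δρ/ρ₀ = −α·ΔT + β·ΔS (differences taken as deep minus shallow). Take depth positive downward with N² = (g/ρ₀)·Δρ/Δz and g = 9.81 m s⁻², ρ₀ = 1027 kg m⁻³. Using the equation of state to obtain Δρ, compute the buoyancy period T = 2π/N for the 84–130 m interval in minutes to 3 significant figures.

8.82 min

ΔT = -6.8 K, ΔS = -0.46 psu (deep − shallow).
Δρ/ρ₀ = −αΔT + βΔS = 1.02 × 10⁻³ − 3.588 × 10⁻⁴ = 6.612 × 10⁻⁴, so Δρ ≈ 0.6791 kg m⁻³.
N² = (g/ρ₀)·Δρ/Δz = g·(Δρ/ρ₀)/Δz = 9.81 × 6.612 × 10⁻⁴ / 46 = 1.4101 × 10⁻⁴ s⁻².
N = √(1.4101 × 10⁻⁴) = 0.011875 rad s⁻¹ → T = 2π/N = 529.11 s = 8.8185 min ≈ 8.82 min.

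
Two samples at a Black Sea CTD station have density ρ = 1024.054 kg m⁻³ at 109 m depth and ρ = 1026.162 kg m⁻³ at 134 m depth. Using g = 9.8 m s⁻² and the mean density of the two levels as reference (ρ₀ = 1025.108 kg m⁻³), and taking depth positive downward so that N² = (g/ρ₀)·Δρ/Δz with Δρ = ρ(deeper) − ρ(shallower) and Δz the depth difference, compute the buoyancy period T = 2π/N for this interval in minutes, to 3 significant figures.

3.69 min

Δρ = 1026.162 − 1024.054 = 2.108 kg m⁻³ over Δz = 134 − 109 = 25 m.
N² = (9.8/1025.108) × (2.108/25) = 8.0610 × 10⁻⁴ s⁻².
N = √(8.0610 × 10⁻⁴) = 0.028392 rad s⁻¹, so T = 2π/N = 221.30 s = 3.6883 min ≈ 3.69 min.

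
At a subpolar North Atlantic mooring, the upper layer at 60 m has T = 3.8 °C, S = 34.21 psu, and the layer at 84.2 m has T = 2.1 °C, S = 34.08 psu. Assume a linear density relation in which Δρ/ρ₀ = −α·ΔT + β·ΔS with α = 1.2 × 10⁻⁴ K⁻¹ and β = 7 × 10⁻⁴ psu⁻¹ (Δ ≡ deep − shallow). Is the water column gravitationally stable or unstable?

stable

ΔT = 2.1 − 3.8 = -1.7 K and ΔS = 34.08 − 34.21 = -0.13 psu (deep − shallow).
−αΔT = 2.04 × 10⁻⁴; βΔS = -9.10 × 10⁻⁵; sum Δρ/ρ₀ = 1.13 × 10⁻⁴.
Δρ/ρ₀ > 0, so Δρ > 0: deeper water is denser → statically stable.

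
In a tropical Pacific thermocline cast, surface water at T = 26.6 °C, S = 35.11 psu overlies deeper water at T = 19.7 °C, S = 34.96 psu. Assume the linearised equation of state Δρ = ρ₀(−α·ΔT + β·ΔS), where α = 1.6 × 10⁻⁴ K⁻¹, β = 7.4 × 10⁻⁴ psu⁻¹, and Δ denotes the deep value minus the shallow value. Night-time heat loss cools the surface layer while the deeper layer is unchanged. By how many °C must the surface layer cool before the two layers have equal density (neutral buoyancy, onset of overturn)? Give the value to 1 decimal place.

Neutral buoyancy requires Δρ = 0, i.e. −α(T_deep − T_surf′) + β(S_deep − S_surf) = 0.
T_surf′ = T_deep − (β/α)·ΔS = 19.7 − (7.4 × 10⁻⁴/1.6 × 10⁻⁴)·(-0.15) = 20.394 °C.
Cooling required: 26.6 − (20.394) = 6.206 °C.

6.2 °C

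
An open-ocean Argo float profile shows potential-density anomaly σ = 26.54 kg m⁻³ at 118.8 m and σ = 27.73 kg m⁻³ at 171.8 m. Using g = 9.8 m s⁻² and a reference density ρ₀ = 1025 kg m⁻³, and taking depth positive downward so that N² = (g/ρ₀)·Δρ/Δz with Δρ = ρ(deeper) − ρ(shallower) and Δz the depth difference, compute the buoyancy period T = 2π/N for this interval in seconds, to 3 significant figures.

Δρ = 1027.73 − 1026.54 = 1.19 kg m⁻³ over Δz = 171.8 − 118.8 = 53 m.
N² = (9.8/1025) × (1.19/53) = 2.1467 × 10⁻⁴ s⁻².
N = √(2.1467 × 10⁻⁴) = 0.014652 rad s⁻¹, so T = 2π/N = 428.83 s ≈ 429 s.

429 s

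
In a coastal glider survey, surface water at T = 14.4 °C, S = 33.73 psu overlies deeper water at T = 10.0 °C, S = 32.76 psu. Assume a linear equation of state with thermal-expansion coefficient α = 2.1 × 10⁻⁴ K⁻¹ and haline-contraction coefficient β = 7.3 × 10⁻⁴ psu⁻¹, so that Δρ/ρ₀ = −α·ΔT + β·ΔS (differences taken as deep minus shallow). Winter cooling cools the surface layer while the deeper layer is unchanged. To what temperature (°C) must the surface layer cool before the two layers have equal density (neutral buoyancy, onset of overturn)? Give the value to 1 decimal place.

Neutral buoyancy requires Δρ = 0, i.e. −α(T_deep − T_surf′) + β(S_deep − S_surf) = 0.
T_surf′ = T_deep − (β/α)·ΔS = 10.0 − (7.3 × 10⁻⁴/2.1 × 10⁻⁴)·(-0.97) = 13.372 °C.
Cooling required: 14.4 − (13.372) = 1.028 °C.

13.4 °C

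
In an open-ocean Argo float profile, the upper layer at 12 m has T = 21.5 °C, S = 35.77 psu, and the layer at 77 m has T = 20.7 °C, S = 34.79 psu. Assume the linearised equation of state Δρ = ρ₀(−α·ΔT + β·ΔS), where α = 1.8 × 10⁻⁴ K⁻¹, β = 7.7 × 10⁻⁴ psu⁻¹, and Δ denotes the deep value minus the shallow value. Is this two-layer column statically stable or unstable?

unstable

ΔT = 20.7 − 21.5 = -0.8 K and ΔS = 34.79 − 35.77 = -0.98 psu (deep − shallow).
−αΔT = 1.44 × 10⁻⁴; βΔS = -7.546 × 10⁻⁴; sum Δρ/ρ₀ = -6.106 × 10⁻⁴.
Δρ/ρ₀ < 0, so Δρ < 0: deeper water is lighter → statically unstable; the column would overturn.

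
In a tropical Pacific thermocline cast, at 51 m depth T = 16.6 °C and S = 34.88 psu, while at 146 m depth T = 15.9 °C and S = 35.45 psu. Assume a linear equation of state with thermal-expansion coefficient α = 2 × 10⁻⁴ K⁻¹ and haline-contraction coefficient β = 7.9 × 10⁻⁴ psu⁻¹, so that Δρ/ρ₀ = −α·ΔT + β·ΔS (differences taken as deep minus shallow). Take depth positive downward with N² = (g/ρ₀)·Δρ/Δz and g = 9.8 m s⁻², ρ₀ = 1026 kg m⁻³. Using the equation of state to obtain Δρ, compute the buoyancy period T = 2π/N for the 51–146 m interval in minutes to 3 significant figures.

ΔT = -0.7 K, ΔS = +0.57 psu (deep − shallow).
Δρ/ρ₀ = −αΔT + βΔS = 1.40 × 10⁻⁴ + 4.503 × 10⁻⁴ = 5.903 × 10⁻⁴, so Δρ ≈ 0.6056 kg m⁻³.
N² = (g/ρ₀)·Δρ/Δz = g·(Δρ/ρ₀)/Δz = 9.8 × 5.903 × 10⁻⁴ / 95 = 6.0894 × 10⁻⁵ s⁻².
N = √(6.0894 × 10⁻⁵) = 7.8035 × 10⁻³ rad s⁻¹ → T = 2π/N = 805.18 s = 13.420 min ≈ 13.4 min.

13.4 min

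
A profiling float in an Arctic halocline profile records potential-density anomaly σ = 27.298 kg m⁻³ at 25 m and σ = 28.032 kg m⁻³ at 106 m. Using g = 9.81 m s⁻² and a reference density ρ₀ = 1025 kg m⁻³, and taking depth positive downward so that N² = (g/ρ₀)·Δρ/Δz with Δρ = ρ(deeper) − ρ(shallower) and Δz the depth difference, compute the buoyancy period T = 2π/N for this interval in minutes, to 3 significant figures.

11.2 min

Δρ = 1028.032 − 1027.298 = 0.734 kg m⁻³ over Δz = 106 − 25 = 81 m.
N² = (9.81/1025) × (0.734/81) = 8.6727 × 10⁻⁵ s⁻².
N = √(8.6727 × 10⁻⁵) = 9.3127 × 10⁻³ rad s⁻¹, so T = 2π/N = 674.69 s = 11.245 min ≈ 11.2 min.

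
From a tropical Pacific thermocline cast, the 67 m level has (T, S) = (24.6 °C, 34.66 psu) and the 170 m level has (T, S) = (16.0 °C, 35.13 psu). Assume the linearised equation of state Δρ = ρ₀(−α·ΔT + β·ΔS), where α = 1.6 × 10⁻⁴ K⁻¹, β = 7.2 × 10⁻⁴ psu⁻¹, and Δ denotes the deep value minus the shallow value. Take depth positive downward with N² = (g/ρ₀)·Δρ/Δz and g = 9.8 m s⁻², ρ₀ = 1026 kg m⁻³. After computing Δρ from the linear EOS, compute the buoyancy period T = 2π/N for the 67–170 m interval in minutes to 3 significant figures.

8.20 min

ΔT = -8.6 K, ΔS = +0.47 psu (deep − shallow).
Δρ/ρ₀ = −αΔT + βΔS = 1.376 × 10⁻³ + 3.384 × 10⁻⁴ = 1.7144 × 10⁻³, so Δρ ≈ 1.759 kg m⁻³.
N² = (g/ρ₀)·Δρ/Δz = g·(Δρ/ρ₀)/Δz = 9.8 × 1.7144 × 10⁻³ / 103 = 1.6312 × 10⁻⁴ s⁻².
N = √(1.6312 × 10⁻⁴) = 0.012772 rad s⁻¹ → T = 2π/N = 491.95 s = 8.1992 min ≈ 8.20 min.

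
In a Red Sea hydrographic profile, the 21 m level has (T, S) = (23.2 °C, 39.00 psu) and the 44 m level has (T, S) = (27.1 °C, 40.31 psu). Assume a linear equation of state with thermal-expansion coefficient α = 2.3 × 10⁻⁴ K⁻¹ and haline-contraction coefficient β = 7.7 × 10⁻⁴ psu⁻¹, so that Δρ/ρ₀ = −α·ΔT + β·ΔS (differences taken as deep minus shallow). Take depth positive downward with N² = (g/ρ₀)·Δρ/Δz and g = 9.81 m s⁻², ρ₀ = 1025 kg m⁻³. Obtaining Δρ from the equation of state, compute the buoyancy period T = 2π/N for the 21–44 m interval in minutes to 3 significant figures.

15.2 min

ΔT = +3.9 K, ΔS = +1.31 psu (deep − shallow).
Δρ/ρ₀ = −αΔT + βΔS = -8.97 × 10⁻⁴ + 1.0087 × 10⁻³ = 1.117 × 10⁻⁴, so Δρ ≈ 0.1145 kg m⁻³.
N² = (g/ρ₀)·Δρ/Δz = g·(Δρ/ρ₀)/Δz = 9.81 × 1.117 × 10⁻⁴ / 23 = 4.7642 × 10⁻⁵ s⁻².
N = √(4.7642 × 10⁻⁵) = 6.9023 × 10⁻³ rad s⁻¹ → T = 2π/N = 910.30 s = 15.172 min ≈ 15.2 min.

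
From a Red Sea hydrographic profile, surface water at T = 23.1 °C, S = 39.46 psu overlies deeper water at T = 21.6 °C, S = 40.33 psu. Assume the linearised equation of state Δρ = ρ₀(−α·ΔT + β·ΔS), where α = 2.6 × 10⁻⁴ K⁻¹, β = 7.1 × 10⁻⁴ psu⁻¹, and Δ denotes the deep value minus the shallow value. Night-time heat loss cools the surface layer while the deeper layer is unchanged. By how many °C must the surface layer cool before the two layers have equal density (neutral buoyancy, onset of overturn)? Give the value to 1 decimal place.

Neutral buoyancy requires Δρ = 0, i.e. −α(T_deep − T_surf′) + β(S_deep − S_surf) = 0.
T_surf′ = T_deep − (β/α)·ΔS = 21.6 − (7.1 × 10⁻⁴/2.6 × 10⁻⁴)·(+0.87) = 19.224 °C.
Cooling required: 23.1 − (19.224) = 3.876 °C.

3.9 °C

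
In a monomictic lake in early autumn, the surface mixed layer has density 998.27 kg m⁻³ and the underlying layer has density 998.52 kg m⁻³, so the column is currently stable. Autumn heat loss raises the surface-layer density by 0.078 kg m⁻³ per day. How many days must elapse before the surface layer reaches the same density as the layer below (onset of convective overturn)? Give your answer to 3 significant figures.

3.21 days

Density deficit of the surface layer: 998.52 − 998.27 = 0.25 kg m⁻³.
Required change = 0.25 / 0.078 = 3.21 days.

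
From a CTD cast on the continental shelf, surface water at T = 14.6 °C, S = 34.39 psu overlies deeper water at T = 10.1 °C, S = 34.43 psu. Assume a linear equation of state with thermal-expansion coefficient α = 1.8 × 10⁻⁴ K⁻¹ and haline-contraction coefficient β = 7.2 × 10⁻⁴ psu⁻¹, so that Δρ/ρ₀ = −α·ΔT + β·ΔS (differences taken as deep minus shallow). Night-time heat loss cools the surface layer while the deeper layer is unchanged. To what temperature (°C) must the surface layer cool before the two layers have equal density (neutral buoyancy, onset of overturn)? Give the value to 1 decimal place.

9.9 °C

Neutral buoyancy requires Δρ = 0, i.e. −α(T_deep − T_surf′) + β(S_deep − S_surf) = 0.
T_surf′ = T_deep − (β/α)·ΔS = 10.1 − (7.2 × 10⁻⁴/1.8 × 10⁻⁴)·(+0.04) = 9.940 °C.
Cooling required: 14.6 − (9.940) = 4.660 °C.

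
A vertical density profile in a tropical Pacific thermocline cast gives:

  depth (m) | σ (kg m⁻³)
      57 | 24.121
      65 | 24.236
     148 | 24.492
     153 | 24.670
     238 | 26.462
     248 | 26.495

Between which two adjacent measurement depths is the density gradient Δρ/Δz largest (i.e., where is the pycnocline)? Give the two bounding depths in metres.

Compute the density gradient over each adjacent pair:
  57–65 m: Δρ/Δz = 0.115/8 = 0.014 kg m⁻⁴
  65–148 m: Δρ/Δz = 0.256/83 = 3.1 × 10⁻³ kg m⁻⁴
  148–153 m: Δρ/Δz = 0.178/5 = 0.036 kg m⁻⁴
  153–238 m: Δρ/Δz = 1.792/85 = 0.021 kg m⁻⁴
  238–248 m: Δρ/Δz = 0.033/10 = 3.3 × 10⁻³ kg m⁻⁴
The largest gradient is in the 148–153 m interval — the pycnocline.

148–153 m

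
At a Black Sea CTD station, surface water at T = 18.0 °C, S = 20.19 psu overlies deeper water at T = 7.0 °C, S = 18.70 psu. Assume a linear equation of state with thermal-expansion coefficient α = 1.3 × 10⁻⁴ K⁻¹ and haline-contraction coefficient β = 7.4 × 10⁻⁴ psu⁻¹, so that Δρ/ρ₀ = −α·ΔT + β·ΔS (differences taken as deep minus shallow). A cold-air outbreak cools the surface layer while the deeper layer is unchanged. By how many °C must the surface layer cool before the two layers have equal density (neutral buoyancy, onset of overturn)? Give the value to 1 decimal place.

2.5 °C

Neutral buoyancy requires Δρ = 0, i.e. −α(T_deep − T_surf′) + β(S_deep − S_surf) = 0.
T_surf′ = T_deep − (β/α)·ΔS = 7.0 − (7.4 × 10⁻⁴/1.3 × 10⁻⁴)·(-1.49) = 15.482 °C.
Cooling required: 18.0 − (15.482) = 2.518 °C.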